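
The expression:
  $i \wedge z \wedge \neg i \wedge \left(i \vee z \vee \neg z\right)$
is never true.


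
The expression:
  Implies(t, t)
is always true.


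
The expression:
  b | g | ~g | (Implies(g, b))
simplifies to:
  True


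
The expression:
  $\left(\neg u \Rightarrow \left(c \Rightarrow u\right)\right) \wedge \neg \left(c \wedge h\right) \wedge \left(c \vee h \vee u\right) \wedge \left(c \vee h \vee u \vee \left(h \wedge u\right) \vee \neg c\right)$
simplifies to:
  $\left(h \wedge \neg c\right) \vee \left(u \wedge \neg h\right)$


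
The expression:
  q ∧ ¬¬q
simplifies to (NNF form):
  q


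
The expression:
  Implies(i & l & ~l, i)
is always true.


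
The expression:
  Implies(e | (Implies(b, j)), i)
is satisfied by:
  {i: True, b: True, j: False, e: False}
  {i: True, j: False, e: False, b: False}
  {i: True, b: True, e: True, j: False}
  {i: True, e: True, j: False, b: False}
  {i: True, b: True, j: True, e: False}
  {i: True, j: True, e: False, b: False}
  {i: True, b: True, e: True, j: True}
  {i: True, e: True, j: True, b: False}
  {b: True, j: False, e: False, i: False}


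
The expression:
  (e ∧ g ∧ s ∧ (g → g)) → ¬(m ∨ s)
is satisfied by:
  {s: False, e: False, g: False}
  {g: True, s: False, e: False}
  {e: True, s: False, g: False}
  {g: True, e: True, s: False}
  {s: True, g: False, e: False}
  {g: True, s: True, e: False}
  {e: True, s: True, g: False}


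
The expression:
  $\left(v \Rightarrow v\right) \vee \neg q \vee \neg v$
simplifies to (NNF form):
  $\text{True}$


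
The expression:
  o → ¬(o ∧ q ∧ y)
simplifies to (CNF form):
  ¬o ∨ ¬q ∨ ¬y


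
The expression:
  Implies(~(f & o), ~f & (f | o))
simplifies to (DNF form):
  o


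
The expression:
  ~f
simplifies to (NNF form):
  ~f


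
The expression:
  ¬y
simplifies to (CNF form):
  ¬y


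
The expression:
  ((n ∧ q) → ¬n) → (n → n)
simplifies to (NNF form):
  True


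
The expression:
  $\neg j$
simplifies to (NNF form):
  $\neg j$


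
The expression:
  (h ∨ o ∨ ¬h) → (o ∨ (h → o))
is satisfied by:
  {o: True, h: False}
  {h: False, o: False}
  {h: True, o: True}


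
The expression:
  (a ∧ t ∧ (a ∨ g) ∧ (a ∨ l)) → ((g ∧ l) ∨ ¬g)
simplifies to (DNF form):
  l ∨ ¬a ∨ ¬g ∨ ¬t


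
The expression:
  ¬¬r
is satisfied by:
  {r: True}


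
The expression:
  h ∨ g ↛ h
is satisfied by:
  {g: True, h: True}
  {g: True, h: False}
  {h: True, g: False}


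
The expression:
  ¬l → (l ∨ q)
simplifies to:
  l ∨ q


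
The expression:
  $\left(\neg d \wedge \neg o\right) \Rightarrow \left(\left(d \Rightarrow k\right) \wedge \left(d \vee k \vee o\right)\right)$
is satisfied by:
  {k: True, d: True, o: True}
  {k: True, d: True, o: False}
  {k: True, o: True, d: False}
  {k: True, o: False, d: False}
  {d: True, o: True, k: False}
  {d: True, o: False, k: False}
  {o: True, d: False, k: False}


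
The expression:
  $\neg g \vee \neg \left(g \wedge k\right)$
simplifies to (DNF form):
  $\neg g \vee \neg k$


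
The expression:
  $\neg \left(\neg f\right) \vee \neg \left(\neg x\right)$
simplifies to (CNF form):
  $f \vee x$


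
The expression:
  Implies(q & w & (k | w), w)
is always true.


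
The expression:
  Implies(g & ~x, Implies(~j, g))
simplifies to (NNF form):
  True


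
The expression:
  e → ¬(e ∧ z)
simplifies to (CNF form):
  ¬e ∨ ¬z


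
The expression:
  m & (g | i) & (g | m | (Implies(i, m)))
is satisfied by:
  {m: True, i: True, g: True}
  {m: True, i: True, g: False}
  {m: True, g: True, i: False}


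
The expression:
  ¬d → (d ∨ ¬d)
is always true.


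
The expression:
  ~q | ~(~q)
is always true.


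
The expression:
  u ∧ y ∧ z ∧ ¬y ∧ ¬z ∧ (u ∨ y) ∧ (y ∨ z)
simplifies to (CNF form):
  False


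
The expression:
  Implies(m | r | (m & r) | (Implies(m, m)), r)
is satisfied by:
  {r: True}


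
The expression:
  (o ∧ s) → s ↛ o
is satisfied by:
  {s: False, o: False}
  {o: True, s: False}
  {s: True, o: False}


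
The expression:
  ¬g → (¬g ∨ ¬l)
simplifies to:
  True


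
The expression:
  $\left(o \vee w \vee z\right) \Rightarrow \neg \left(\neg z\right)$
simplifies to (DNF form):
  $z \vee \left(\neg o \wedge \neg w\right)$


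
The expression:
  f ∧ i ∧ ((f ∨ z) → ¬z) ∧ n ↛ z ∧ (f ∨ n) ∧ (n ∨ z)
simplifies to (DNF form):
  f ∧ i ∧ n ∧ ¬z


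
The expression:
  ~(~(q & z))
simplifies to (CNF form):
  q & z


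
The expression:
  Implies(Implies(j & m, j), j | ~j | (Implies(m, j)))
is always true.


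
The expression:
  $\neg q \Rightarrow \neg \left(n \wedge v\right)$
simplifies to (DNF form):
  $q \vee \neg n \vee \neg v$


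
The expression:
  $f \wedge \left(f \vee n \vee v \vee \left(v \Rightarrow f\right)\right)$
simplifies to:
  $f$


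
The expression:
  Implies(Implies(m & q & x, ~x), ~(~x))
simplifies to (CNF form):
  x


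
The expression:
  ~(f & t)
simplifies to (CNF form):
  ~f | ~t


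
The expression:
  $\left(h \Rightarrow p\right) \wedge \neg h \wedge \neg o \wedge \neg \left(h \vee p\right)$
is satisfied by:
  {o: False, p: False, h: False}


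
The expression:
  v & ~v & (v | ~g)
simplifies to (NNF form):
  False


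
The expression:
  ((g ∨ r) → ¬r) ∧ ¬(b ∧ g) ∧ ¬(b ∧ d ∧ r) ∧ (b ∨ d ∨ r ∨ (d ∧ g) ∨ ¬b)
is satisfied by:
  {g: False, r: False, b: False}
  {b: True, g: False, r: False}
  {g: True, b: False, r: False}


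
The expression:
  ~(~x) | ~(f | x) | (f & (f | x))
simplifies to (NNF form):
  True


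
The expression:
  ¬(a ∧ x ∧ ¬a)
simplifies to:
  True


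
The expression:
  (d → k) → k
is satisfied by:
  {d: True, k: True}
  {d: True, k: False}
  {k: True, d: False}


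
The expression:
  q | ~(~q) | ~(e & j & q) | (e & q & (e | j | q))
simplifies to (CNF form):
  True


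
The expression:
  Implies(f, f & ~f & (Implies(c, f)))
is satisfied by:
  {f: False}


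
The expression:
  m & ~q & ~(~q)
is never true.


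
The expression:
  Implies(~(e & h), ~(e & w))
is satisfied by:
  {h: True, w: False, e: False}
  {w: False, e: False, h: False}
  {h: True, e: True, w: False}
  {e: True, w: False, h: False}
  {h: True, w: True, e: False}
  {w: True, h: False, e: False}
  {h: True, e: True, w: True}


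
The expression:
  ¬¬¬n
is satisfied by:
  {n: False}


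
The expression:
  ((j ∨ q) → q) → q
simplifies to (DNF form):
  j ∨ q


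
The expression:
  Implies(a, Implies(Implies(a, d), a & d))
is always true.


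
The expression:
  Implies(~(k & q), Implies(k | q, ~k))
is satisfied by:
  {q: True, k: False}
  {k: False, q: False}
  {k: True, q: True}


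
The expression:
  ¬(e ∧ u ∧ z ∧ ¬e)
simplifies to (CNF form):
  True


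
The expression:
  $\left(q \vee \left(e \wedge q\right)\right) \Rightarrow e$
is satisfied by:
  {e: True, q: False}
  {q: False, e: False}
  {q: True, e: True}


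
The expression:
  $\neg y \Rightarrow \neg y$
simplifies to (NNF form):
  $\text{True}$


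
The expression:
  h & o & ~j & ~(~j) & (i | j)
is never true.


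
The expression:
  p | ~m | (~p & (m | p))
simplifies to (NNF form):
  True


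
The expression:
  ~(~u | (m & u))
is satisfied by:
  {u: True, m: False}


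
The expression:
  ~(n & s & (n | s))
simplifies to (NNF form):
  ~n | ~s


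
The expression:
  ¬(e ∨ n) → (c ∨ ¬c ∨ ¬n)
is always true.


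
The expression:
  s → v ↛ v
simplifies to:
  ¬s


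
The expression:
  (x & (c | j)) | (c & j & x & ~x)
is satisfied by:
  {c: True, j: True, x: True}
  {c: True, x: True, j: False}
  {j: True, x: True, c: False}


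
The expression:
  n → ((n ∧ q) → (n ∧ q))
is always true.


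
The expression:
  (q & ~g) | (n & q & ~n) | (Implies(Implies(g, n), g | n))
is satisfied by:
  {n: True, q: True, g: True}
  {n: True, q: True, g: False}
  {n: True, g: True, q: False}
  {n: True, g: False, q: False}
  {q: True, g: True, n: False}
  {q: True, g: False, n: False}
  {g: True, q: False, n: False}


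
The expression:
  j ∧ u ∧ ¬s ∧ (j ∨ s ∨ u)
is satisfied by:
  {j: True, u: True, s: False}


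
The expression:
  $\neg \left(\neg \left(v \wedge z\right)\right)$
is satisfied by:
  {z: True, v: True}


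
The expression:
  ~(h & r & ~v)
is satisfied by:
  {v: True, h: False, r: False}
  {h: False, r: False, v: False}
  {r: True, v: True, h: False}
  {r: True, h: False, v: False}
  {v: True, h: True, r: False}
  {h: True, v: False, r: False}
  {r: True, h: True, v: True}


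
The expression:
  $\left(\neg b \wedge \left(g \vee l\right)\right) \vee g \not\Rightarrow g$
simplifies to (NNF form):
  $\neg b \wedge \left(g \vee l\right)$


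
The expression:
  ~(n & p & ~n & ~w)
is always true.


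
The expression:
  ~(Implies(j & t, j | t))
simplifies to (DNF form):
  False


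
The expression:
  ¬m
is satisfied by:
  {m: False}


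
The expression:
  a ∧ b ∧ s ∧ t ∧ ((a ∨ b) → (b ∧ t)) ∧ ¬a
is never true.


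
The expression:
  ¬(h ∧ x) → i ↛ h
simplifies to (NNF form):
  (h ∧ x) ∨ (i ∧ ¬h)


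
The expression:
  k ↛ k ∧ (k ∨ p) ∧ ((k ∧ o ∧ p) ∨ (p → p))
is never true.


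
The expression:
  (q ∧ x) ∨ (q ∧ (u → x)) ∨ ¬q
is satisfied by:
  {x: True, u: False, q: False}
  {u: False, q: False, x: False}
  {x: True, q: True, u: False}
  {q: True, u: False, x: False}
  {x: True, u: True, q: False}
  {u: True, x: False, q: False}
  {x: True, q: True, u: True}


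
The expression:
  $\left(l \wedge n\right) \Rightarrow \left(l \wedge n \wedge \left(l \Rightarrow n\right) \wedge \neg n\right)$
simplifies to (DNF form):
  $\neg l \vee \neg n$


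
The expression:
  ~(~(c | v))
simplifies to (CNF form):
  c | v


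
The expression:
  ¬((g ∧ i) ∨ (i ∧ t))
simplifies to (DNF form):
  (¬g ∧ ¬t) ∨ ¬i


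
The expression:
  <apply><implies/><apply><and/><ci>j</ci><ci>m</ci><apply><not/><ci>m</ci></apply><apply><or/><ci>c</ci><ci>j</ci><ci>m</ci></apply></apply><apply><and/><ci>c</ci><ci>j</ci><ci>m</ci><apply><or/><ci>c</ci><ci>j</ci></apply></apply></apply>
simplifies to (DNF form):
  <true/>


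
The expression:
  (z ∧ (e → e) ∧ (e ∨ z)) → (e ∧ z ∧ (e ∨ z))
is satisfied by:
  {e: True, z: False}
  {z: False, e: False}
  {z: True, e: True}


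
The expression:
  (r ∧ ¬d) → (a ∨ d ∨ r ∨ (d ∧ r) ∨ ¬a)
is always true.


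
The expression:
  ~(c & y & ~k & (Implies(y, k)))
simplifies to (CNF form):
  True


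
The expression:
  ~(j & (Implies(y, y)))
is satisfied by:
  {j: False}


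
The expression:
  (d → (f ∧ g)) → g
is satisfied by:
  {d: True, g: True}
  {d: True, g: False}
  {g: True, d: False}


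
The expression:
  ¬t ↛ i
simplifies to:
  i ∨ ¬t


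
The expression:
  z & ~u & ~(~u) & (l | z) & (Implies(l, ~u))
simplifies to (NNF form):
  False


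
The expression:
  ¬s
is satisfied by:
  {s: False}


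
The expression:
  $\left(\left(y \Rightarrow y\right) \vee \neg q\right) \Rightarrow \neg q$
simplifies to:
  $\neg q$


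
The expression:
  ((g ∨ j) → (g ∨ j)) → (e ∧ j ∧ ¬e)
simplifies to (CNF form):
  False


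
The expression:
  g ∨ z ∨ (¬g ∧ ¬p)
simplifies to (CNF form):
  g ∨ z ∨ ¬p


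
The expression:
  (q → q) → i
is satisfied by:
  {i: True}


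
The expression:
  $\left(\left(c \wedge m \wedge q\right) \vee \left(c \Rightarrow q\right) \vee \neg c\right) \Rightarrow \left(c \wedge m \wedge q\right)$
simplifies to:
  $c \wedge \left(m \vee \neg q\right)$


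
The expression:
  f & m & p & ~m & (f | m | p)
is never true.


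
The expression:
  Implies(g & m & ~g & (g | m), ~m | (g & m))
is always true.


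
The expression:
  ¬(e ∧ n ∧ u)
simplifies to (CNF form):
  ¬e ∨ ¬n ∨ ¬u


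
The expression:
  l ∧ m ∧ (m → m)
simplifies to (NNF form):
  l ∧ m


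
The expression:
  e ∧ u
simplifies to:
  e ∧ u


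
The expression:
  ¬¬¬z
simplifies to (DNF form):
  ¬z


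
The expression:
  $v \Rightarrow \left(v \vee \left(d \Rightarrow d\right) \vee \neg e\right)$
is always true.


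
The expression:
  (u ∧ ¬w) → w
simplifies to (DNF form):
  w ∨ ¬u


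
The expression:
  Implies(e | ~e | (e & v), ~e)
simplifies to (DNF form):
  ~e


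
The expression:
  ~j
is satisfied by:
  {j: False}


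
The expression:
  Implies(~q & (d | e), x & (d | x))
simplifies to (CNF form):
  (q | x | ~d) & (q | x | ~e)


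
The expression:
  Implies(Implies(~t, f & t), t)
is always true.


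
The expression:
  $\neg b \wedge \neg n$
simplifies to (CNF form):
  $\neg b \wedge \neg n$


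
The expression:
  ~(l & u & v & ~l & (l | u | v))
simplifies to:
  True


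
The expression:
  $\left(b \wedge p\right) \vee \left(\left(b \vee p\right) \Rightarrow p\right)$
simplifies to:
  $p \vee \neg b$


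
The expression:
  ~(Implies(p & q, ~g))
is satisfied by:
  {p: True, q: True, g: True}


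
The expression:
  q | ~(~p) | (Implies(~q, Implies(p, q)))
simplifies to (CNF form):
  True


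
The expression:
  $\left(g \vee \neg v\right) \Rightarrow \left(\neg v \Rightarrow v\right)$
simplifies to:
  $v$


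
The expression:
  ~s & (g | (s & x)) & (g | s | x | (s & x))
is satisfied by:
  {g: True, s: False}


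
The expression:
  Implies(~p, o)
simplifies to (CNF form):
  o | p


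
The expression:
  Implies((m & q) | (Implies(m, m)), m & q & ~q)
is never true.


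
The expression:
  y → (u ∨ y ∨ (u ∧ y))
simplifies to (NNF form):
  True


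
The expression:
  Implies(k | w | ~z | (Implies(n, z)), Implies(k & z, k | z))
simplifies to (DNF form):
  True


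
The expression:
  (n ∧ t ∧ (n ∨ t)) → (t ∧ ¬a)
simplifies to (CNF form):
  ¬a ∨ ¬n ∨ ¬t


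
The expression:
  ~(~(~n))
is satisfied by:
  {n: False}


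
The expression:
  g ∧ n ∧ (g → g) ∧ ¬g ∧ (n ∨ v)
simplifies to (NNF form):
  False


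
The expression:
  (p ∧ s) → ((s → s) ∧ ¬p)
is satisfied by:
  {s: False, p: False}
  {p: True, s: False}
  {s: True, p: False}


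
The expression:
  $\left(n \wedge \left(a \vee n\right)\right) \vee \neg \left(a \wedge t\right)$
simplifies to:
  $n \vee \neg a \vee \neg t$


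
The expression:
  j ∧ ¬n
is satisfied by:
  {j: True, n: False}


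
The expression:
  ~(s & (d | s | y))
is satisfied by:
  {s: False}


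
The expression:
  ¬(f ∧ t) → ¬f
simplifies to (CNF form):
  t ∨ ¬f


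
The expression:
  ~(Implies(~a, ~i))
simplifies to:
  i & ~a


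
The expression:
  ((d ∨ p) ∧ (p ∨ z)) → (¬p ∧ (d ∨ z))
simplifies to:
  ¬p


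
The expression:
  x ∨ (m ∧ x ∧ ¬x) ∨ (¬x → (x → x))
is always true.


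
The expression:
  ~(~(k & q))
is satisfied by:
  {q: True, k: True}


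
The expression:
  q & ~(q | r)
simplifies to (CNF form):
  False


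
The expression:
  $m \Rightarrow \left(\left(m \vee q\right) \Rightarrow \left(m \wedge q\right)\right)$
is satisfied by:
  {q: True, m: False}
  {m: False, q: False}
  {m: True, q: True}


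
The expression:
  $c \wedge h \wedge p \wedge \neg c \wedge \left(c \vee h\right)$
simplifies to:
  $\text{False}$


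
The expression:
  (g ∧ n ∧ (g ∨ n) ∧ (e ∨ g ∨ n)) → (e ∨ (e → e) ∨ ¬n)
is always true.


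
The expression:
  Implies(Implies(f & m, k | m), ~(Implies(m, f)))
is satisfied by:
  {m: True, f: False}


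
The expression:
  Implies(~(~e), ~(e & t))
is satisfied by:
  {e: False, t: False}
  {t: True, e: False}
  {e: True, t: False}


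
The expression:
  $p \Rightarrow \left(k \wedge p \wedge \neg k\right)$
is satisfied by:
  {p: False}


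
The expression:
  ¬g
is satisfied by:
  {g: False}


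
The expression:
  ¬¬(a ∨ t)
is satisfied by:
  {a: True, t: True}
  {a: True, t: False}
  {t: True, a: False}


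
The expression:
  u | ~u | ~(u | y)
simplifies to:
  True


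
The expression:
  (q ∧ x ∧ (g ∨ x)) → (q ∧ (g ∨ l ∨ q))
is always true.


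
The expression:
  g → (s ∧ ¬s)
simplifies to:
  ¬g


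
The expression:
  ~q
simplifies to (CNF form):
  ~q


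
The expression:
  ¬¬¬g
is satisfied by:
  {g: False}


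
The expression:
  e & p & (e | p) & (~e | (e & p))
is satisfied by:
  {p: True, e: True}


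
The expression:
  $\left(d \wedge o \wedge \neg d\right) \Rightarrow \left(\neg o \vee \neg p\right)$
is always true.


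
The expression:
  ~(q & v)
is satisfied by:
  {v: False, q: False}
  {q: True, v: False}
  {v: True, q: False}


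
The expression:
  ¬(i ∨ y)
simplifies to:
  ¬i ∧ ¬y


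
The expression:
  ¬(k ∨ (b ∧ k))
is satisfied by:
  {k: False}


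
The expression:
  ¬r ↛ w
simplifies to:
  w ∨ ¬r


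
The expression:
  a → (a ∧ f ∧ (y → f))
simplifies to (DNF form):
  f ∨ ¬a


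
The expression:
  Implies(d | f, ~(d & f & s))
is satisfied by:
  {s: False, d: False, f: False}
  {f: True, s: False, d: False}
  {d: True, s: False, f: False}
  {f: True, d: True, s: False}
  {s: True, f: False, d: False}
  {f: True, s: True, d: False}
  {d: True, s: True, f: False}


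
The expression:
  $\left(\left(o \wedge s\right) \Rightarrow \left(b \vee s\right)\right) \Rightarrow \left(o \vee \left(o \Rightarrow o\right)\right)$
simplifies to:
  $\text{True}$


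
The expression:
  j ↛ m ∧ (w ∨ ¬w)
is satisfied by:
  {j: True, m: False}


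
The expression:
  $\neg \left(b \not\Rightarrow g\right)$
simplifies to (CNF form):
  $g \vee \neg b$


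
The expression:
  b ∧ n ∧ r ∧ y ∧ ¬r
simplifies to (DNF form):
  False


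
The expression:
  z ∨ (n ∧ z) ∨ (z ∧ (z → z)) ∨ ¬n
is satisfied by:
  {z: True, n: False}
  {n: False, z: False}
  {n: True, z: True}


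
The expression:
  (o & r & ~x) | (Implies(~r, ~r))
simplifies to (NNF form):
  True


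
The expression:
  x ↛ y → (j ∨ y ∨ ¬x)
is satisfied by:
  {y: True, j: True, x: False}
  {y: True, j: False, x: False}
  {j: True, y: False, x: False}
  {y: False, j: False, x: False}
  {y: True, x: True, j: True}
  {y: True, x: True, j: False}
  {x: True, j: True, y: False}


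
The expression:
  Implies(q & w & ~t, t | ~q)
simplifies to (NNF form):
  t | ~q | ~w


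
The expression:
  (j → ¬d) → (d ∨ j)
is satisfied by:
  {d: True, j: True}
  {d: True, j: False}
  {j: True, d: False}


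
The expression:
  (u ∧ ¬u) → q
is always true.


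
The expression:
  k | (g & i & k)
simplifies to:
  k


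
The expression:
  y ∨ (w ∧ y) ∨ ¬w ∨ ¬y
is always true.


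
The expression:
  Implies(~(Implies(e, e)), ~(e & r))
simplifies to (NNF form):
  True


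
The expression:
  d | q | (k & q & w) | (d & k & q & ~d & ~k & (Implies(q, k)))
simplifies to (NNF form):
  d | q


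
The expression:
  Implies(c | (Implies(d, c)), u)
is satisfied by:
  {u: True, d: True, c: False}
  {u: True, d: False, c: False}
  {u: True, c: True, d: True}
  {u: True, c: True, d: False}
  {d: True, c: False, u: False}


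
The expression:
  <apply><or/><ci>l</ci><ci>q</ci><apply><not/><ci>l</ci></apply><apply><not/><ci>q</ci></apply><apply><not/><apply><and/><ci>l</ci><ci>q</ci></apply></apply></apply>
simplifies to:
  <true/>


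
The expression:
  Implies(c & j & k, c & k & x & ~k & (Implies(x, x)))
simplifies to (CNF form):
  ~c | ~j | ~k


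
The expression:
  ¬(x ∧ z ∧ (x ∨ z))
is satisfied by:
  {z: False, x: False}
  {x: True, z: False}
  {z: True, x: False}


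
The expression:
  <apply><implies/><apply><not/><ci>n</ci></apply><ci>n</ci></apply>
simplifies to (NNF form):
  <ci>n</ci>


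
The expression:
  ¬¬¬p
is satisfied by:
  {p: False}


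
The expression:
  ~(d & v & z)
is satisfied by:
  {v: False, z: False, d: False}
  {d: True, v: False, z: False}
  {z: True, v: False, d: False}
  {d: True, z: True, v: False}
  {v: True, d: False, z: False}
  {d: True, v: True, z: False}
  {z: True, v: True, d: False}


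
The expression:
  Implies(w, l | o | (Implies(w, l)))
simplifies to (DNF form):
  l | o | ~w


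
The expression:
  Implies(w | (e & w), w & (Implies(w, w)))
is always true.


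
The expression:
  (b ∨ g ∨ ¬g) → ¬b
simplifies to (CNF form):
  ¬b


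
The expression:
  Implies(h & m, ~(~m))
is always true.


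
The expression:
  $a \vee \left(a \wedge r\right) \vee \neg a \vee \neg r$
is always true.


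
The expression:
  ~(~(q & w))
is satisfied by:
  {w: True, q: True}


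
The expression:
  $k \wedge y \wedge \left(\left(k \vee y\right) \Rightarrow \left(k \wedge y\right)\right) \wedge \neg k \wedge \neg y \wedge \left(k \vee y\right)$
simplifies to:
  $\text{False}$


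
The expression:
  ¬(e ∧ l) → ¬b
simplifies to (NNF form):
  (e ∧ l) ∨ ¬b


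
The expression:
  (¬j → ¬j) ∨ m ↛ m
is always true.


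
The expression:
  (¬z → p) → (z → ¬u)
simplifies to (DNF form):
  ¬u ∨ ¬z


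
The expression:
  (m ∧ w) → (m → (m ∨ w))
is always true.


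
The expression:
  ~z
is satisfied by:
  {z: False}


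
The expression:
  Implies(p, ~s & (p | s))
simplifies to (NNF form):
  ~p | ~s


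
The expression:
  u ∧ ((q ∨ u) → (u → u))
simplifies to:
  u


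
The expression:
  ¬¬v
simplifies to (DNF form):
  v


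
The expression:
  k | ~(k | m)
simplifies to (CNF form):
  k | ~m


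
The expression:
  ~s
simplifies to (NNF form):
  ~s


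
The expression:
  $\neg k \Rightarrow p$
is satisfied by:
  {k: True, p: True}
  {k: True, p: False}
  {p: True, k: False}


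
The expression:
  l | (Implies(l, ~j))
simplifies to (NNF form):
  True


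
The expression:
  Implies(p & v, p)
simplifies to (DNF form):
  True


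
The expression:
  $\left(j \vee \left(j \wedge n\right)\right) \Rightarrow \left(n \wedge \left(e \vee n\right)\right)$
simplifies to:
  $n \vee \neg j$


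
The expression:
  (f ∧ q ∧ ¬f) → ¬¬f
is always true.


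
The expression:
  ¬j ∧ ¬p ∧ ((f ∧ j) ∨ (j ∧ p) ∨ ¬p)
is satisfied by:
  {p: False, j: False}


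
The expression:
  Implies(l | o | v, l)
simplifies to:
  l | (~o & ~v)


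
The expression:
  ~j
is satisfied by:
  {j: False}


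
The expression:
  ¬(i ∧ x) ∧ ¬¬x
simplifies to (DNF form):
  x ∧ ¬i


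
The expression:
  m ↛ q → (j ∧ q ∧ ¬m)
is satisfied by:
  {q: True, m: False}
  {m: False, q: False}
  {m: True, q: True}


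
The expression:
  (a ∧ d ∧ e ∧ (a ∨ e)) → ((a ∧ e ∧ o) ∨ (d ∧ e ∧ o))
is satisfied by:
  {o: True, e: False, a: False, d: False}
  {d: False, e: False, o: False, a: False}
  {d: True, o: True, e: False, a: False}
  {d: True, e: False, o: False, a: False}
  {a: True, o: True, d: False, e: False}
  {a: True, d: False, e: False, o: False}
  {a: True, d: True, o: True, e: False}
  {a: True, d: True, e: False, o: False}
  {o: True, e: True, a: False, d: False}
  {e: True, a: False, o: False, d: False}
  {d: True, e: True, o: True, a: False}
  {d: True, e: True, a: False, o: False}
  {o: True, e: True, a: True, d: False}
  {e: True, a: True, d: False, o: False}
  {d: True, e: True, a: True, o: True}


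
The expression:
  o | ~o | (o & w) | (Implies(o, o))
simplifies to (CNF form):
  True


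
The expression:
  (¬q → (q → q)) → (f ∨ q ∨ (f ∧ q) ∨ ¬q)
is always true.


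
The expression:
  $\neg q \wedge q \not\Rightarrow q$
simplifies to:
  $\text{False}$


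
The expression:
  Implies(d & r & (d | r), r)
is always true.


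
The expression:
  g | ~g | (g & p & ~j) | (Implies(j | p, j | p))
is always true.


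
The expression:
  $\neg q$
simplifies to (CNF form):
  $\neg q$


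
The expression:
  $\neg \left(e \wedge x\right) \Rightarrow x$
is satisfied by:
  {x: True}


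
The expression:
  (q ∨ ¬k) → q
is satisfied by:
  {k: True, q: True}
  {k: True, q: False}
  {q: True, k: False}


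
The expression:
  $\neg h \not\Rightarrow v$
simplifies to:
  $\neg h \wedge \neg v$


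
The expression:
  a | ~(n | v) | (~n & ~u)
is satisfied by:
  {a: True, n: False, u: False, v: False}
  {a: True, v: True, n: False, u: False}
  {a: True, u: True, n: False, v: False}
  {a: True, v: True, u: True, n: False}
  {a: True, n: True, u: False, v: False}
  {a: True, v: True, n: True, u: False}
  {a: True, u: True, n: True, v: False}
  {a: True, v: True, u: True, n: True}
  {v: False, n: False, u: False, a: False}
  {v: True, n: False, u: False, a: False}
  {u: True, v: False, n: False, a: False}


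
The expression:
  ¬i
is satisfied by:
  {i: False}


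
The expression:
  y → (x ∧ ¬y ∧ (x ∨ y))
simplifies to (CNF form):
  ¬y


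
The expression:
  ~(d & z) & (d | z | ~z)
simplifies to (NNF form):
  ~d | ~z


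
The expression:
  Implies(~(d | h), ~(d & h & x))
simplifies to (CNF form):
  True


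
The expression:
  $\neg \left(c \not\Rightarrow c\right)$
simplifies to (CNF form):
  $\text{True}$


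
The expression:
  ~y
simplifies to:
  ~y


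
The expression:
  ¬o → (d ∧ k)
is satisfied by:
  {k: True, o: True, d: True}
  {k: True, o: True, d: False}
  {o: True, d: True, k: False}
  {o: True, d: False, k: False}
  {k: True, d: True, o: False}


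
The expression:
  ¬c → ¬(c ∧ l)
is always true.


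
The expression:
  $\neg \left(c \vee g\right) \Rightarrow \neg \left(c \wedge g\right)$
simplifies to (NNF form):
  $\text{True}$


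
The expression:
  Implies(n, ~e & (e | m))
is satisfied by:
  {m: True, e: False, n: False}
  {e: False, n: False, m: False}
  {m: True, e: True, n: False}
  {e: True, m: False, n: False}
  {n: True, m: True, e: False}


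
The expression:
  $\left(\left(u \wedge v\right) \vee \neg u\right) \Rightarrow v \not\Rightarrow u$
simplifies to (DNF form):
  $\left(u \wedge \neg v\right) \vee \left(v \wedge \neg u\right)$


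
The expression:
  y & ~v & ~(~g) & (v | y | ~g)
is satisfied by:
  {g: True, y: True, v: False}


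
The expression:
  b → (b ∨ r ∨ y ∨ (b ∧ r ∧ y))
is always true.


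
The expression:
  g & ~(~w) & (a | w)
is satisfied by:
  {w: True, g: True}


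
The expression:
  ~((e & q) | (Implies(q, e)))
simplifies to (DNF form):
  q & ~e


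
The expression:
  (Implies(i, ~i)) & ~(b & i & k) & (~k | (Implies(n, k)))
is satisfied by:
  {i: False}


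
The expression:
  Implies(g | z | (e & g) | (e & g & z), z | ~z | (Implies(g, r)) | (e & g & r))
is always true.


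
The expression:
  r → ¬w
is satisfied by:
  {w: False, r: False}
  {r: True, w: False}
  {w: True, r: False}


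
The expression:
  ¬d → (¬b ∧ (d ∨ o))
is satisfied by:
  {d: True, o: True, b: False}
  {d: True, o: False, b: False}
  {b: True, d: True, o: True}
  {b: True, d: True, o: False}
  {o: True, b: False, d: False}


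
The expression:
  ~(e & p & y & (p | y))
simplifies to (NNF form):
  ~e | ~p | ~y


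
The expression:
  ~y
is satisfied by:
  {y: False}


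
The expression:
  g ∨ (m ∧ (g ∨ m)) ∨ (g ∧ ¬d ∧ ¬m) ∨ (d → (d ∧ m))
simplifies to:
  g ∨ m ∨ ¬d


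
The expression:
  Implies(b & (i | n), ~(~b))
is always true.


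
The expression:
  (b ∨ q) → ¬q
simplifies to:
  ¬q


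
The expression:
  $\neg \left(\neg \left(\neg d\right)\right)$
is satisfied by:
  {d: False}


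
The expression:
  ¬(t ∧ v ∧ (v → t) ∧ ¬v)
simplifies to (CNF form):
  True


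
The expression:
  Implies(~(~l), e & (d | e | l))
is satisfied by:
  {e: True, l: False}
  {l: False, e: False}
  {l: True, e: True}


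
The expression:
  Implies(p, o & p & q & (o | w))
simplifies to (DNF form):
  ~p | (o & q)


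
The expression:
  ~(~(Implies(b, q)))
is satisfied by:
  {q: True, b: False}
  {b: False, q: False}
  {b: True, q: True}


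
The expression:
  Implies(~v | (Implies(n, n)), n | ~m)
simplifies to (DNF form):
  n | ~m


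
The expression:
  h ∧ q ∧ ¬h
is never true.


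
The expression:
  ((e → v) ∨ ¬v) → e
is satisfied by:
  {e: True}


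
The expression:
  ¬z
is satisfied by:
  {z: False}


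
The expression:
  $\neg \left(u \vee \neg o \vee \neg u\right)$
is never true.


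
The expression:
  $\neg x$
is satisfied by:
  {x: False}


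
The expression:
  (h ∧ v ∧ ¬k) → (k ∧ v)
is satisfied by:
  {k: True, h: False, v: False}
  {h: False, v: False, k: False}
  {k: True, v: True, h: False}
  {v: True, h: False, k: False}
  {k: True, h: True, v: False}
  {h: True, k: False, v: False}
  {k: True, v: True, h: True}


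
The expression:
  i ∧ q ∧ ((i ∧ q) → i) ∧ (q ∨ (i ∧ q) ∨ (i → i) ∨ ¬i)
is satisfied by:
  {i: True, q: True}


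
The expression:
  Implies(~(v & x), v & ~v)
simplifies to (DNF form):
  v & x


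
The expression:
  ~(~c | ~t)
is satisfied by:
  {t: True, c: True}


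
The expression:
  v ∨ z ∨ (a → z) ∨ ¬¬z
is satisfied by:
  {z: True, v: True, a: False}
  {z: True, v: False, a: False}
  {v: True, z: False, a: False}
  {z: False, v: False, a: False}
  {a: True, z: True, v: True}
  {a: True, z: True, v: False}
  {a: True, v: True, z: False}


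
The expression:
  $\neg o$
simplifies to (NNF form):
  $\neg o$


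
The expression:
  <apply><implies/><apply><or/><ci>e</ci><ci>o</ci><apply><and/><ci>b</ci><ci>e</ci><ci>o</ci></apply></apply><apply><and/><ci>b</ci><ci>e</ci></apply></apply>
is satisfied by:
  {b: True, o: False, e: False}
  {o: False, e: False, b: False}
  {e: True, b: True, o: False}
  {e: True, b: True, o: True}


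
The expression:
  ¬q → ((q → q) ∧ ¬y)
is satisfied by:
  {q: True, y: False}
  {y: False, q: False}
  {y: True, q: True}


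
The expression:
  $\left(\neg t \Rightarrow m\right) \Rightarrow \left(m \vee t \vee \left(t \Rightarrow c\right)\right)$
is always true.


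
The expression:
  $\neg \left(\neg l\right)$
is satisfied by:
  {l: True}


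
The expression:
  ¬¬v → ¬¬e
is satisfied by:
  {e: True, v: False}
  {v: False, e: False}
  {v: True, e: True}


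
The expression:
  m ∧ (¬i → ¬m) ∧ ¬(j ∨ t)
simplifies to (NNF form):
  i ∧ m ∧ ¬j ∧ ¬t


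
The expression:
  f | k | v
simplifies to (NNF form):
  f | k | v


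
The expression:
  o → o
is always true.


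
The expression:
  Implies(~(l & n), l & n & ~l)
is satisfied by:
  {n: True, l: True}


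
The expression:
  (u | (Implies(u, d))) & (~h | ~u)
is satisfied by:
  {h: False, u: False}
  {u: True, h: False}
  {h: True, u: False}


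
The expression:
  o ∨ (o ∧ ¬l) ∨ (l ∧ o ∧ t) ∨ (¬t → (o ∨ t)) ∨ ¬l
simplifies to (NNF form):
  o ∨ t ∨ ¬l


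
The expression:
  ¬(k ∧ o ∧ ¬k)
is always true.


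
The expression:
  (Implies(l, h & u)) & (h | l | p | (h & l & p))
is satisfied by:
  {u: True, p: True, h: True, l: False}
  {u: True, h: True, l: False, p: False}
  {p: True, h: True, l: False, u: False}
  {h: True, p: False, l: False, u: False}
  {u: True, p: True, h: False, l: False}
  {p: True, u: False, h: False, l: False}
  {p: True, l: True, u: True, h: True}
  {l: True, u: True, h: True, p: False}


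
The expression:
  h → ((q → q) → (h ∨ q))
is always true.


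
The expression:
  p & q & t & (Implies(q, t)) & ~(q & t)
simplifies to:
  False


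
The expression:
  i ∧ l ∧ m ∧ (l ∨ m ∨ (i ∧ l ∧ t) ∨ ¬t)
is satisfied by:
  {m: True, i: True, l: True}


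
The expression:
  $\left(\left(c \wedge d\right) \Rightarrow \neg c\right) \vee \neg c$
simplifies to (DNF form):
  $\neg c \vee \neg d$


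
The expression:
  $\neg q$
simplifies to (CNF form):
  $\neg q$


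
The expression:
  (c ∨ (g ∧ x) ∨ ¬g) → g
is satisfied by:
  {g: True}


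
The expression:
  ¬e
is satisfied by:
  {e: False}


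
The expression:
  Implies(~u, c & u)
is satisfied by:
  {u: True}


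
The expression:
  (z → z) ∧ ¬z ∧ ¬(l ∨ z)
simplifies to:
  ¬l ∧ ¬z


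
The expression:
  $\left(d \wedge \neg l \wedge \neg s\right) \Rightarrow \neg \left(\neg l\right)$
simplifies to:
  $l \vee s \vee \neg d$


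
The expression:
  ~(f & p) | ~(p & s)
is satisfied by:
  {s: False, p: False, f: False}
  {f: True, s: False, p: False}
  {p: True, s: False, f: False}
  {f: True, p: True, s: False}
  {s: True, f: False, p: False}
  {f: True, s: True, p: False}
  {p: True, s: True, f: False}


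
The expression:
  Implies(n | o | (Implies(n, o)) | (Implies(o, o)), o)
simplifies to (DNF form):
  o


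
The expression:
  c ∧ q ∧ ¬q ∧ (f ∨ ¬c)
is never true.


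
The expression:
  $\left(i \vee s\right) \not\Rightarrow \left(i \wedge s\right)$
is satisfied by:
  {i: True, s: False}
  {s: True, i: False}


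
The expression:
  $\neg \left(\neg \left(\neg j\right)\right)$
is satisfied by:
  {j: False}


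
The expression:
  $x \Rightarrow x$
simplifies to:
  $\text{True}$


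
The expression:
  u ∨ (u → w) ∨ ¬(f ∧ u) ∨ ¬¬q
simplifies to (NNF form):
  True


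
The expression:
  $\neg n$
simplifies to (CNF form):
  $\neg n$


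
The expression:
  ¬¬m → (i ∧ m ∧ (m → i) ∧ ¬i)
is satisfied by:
  {m: False}


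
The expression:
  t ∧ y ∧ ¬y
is never true.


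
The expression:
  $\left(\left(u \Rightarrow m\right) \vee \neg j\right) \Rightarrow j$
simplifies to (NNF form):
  $j$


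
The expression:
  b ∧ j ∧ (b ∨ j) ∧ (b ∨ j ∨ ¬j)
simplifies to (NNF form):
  b ∧ j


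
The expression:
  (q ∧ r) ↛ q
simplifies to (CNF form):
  False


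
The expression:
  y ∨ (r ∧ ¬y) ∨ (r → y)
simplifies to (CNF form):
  True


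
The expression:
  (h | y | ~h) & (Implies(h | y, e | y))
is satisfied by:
  {y: True, e: True, h: False}
  {y: True, h: False, e: False}
  {e: True, h: False, y: False}
  {e: False, h: False, y: False}
  {y: True, e: True, h: True}
  {y: True, h: True, e: False}
  {e: True, h: True, y: False}


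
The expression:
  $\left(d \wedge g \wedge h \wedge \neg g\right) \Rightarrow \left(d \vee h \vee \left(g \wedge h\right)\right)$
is always true.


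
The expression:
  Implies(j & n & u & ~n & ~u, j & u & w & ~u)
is always true.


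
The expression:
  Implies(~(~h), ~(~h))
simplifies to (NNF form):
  True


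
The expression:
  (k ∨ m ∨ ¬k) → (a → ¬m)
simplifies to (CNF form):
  ¬a ∨ ¬m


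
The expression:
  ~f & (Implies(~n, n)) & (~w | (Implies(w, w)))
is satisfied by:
  {n: True, f: False}


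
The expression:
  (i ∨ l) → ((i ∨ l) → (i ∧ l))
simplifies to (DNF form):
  (i ∧ l) ∨ (¬i ∧ ¬l)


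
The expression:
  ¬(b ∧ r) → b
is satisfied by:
  {b: True}


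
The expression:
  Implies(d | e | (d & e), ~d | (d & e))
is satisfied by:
  {e: True, d: False}
  {d: False, e: False}
  {d: True, e: True}


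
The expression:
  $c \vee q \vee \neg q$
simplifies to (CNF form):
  $\text{True}$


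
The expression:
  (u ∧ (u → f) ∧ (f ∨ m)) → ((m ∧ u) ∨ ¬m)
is always true.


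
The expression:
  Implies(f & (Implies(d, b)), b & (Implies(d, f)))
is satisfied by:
  {b: True, d: True, f: False}
  {b: True, d: False, f: False}
  {d: True, b: False, f: False}
  {b: False, d: False, f: False}
  {f: True, b: True, d: True}
  {f: True, b: True, d: False}
  {f: True, d: True, b: False}


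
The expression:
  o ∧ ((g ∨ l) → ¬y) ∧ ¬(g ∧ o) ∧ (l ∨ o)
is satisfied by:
  {o: True, g: False, l: False, y: False}
  {y: True, o: True, g: False, l: False}
  {l: True, o: True, g: False, y: False}


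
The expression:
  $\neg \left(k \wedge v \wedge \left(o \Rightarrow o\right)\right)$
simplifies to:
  $\neg k \vee \neg v$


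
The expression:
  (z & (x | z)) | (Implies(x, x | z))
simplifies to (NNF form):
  True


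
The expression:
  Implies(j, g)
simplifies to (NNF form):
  g | ~j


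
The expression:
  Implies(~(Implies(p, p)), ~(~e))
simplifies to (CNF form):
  True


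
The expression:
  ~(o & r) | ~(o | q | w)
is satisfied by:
  {o: False, r: False}
  {r: True, o: False}
  {o: True, r: False}


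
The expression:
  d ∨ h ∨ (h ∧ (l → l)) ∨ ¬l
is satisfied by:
  {d: True, h: True, l: False}
  {d: True, l: False, h: False}
  {h: True, l: False, d: False}
  {h: False, l: False, d: False}
  {d: True, h: True, l: True}
  {d: True, l: True, h: False}
  {h: True, l: True, d: False}


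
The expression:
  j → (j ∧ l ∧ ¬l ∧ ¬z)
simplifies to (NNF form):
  ¬j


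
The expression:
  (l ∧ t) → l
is always true.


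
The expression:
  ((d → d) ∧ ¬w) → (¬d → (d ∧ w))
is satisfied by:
  {d: True, w: True}
  {d: True, w: False}
  {w: True, d: False}


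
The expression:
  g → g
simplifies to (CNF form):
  True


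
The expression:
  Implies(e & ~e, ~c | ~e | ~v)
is always true.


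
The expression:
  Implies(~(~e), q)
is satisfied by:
  {q: True, e: False}
  {e: False, q: False}
  {e: True, q: True}


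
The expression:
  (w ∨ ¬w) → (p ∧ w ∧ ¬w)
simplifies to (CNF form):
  False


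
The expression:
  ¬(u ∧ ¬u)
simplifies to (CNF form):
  True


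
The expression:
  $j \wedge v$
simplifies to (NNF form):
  $j \wedge v$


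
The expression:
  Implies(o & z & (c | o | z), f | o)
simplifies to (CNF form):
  True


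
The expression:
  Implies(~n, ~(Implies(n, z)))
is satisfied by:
  {n: True}


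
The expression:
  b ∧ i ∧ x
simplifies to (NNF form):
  b ∧ i ∧ x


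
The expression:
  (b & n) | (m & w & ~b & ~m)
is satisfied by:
  {b: True, n: True}


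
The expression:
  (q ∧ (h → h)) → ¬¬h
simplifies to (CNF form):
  h ∨ ¬q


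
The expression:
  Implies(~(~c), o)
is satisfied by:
  {o: True, c: False}
  {c: False, o: False}
  {c: True, o: True}
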